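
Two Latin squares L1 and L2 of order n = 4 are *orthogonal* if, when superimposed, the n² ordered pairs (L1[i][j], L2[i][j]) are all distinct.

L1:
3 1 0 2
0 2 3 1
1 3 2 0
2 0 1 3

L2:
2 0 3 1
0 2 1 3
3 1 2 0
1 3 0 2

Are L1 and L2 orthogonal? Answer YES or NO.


Form the n² = 16 superimposed pairs (L1[i][j], L2[i][j]), row by row (rows and columns indexed from 0):
row 0: (3,2) (1,0) (0,3) (2,1)
row 1: (0,0) (2,2) (3,1) (1,3)
row 2: (1,3) (3,1) (2,2) (0,0)
row 3: (2,1) (0,3) (1,0) (3,2)
Orthogonality requires all 16 pairs distinct.
But the pair (1,3) repeats: cell (1,3) has L1 = 1, L2 = 3, and cell (2,0) has L1 = 1, L2 = 3.
A repeated pair means some other pair never occurs (only 8 distinct pairs out of 16), so the squares are not orthogonal.
Conclusion: NO.

NO


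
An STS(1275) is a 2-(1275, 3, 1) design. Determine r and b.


An STS(v) is a 2-(v, 3, 1) BIBD: block size k = 3, λ = 1.
Replication: r(k − 1) = λ(v − 1) ⇒ r·2 = 1275 − 1 = 1274 ⇒ r = 637.
Block count: bk = vr ⇒ b·3 = 1275·637 = 812175 ⇒ b = 270725.
(Check via b = v(v − 1)/6 = 1275·1274/6 = 1624350/6 = 270725.)

r = 637, b = 270725.


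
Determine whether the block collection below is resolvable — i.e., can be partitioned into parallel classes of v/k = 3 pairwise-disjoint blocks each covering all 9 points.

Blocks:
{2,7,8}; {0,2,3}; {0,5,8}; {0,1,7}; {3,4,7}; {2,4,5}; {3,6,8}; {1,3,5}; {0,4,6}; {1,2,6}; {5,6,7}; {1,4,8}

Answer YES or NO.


v = 9, block size k = 3, number of blocks = 12.
For resolvability, blocks must partition into parallel classes of size v/k = 3.
Total blocks must therefore be a multiple of 3: 12 = 3·4 + 0 ⇒ divisible ✓.
Greedy packing gives 4 candidate class(es). Each should be a full parallel class (size 3, covers all 9 points).
  Class 1 (3 blocks): {2,7,8}; {1,3,5}; {0,4,6}. Points covered: [0, 1, 2, 3, 4, 5, 6, 7, 8].
  Class 2 (3 blocks): {0,2,3}; {5,6,7}; {1,4,8}. Points covered: [0, 1, 2, 3, 4, 5, 6, 7, 8].
  Class 3 (3 blocks): {0,5,8}; {3,4,7}; {1,2,6}. Points covered: [0, 1, 2, 3, 4, 5, 6, 7, 8].
  Class 4 (3 blocks): {0,1,7}; {2,4,5}; {3,6,8}. Points covered: [0, 1, 2, 3, 4, 5, 6, 7, 8].
All classes full (size 3)? YES. All classes cover every point? YES.
Resolvable? YES.

YES


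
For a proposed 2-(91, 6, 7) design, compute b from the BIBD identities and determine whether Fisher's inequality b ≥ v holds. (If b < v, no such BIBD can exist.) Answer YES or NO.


r = λ(v − 1)/(k − 1) = 7·90/5 = 126.
b = vr/k = 91·126/6 = 1911.
Fisher's inequality: b ≥ v ⇔ 1911 ≥ 91? YES.

YES


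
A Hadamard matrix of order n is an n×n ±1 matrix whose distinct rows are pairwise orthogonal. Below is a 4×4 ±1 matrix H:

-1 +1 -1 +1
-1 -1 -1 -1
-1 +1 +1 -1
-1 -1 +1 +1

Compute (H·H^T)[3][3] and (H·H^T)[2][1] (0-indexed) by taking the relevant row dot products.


Row 1 of H: [-1, -1, -1, -1].
Row 2 of H: [-1, 1, 1, -1].
Row 3 of H: [-1, -1, 1, 1].
(H·H^T)[3][3] = Σ_j H[3][j]·H[3][j] = (-1)² + (-1)² + (1)² + (1)² = 1 + 1 + 1 + 1 = 4.
(H·H^T)[2][1] = Σ_j H[2][j]·H[1][j] = (-1)·(-1) + (1)·(-1) + (1)·(-1) + (-1)·(-1) = 1 + -1 + -1 + 1 = 0.
So rows 2 and 1 are orthogonal; the diagonal entry equals n = 4.

(3,3) entry = 4; (2,1) entry = 0.


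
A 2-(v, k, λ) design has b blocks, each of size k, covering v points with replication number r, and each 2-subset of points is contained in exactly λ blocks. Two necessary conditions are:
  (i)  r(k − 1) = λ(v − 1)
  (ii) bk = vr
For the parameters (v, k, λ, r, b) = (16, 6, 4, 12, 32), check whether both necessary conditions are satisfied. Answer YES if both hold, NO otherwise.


Condition (i): r(k − 1) = 12·5 = 60; λ(v − 1) = 4·15 = 60. Match? YES.
Condition (ii): bk = 32·6 = 192; vr = 16·12 = 192. Match? YES.
Both conditions hold? YES.

YES


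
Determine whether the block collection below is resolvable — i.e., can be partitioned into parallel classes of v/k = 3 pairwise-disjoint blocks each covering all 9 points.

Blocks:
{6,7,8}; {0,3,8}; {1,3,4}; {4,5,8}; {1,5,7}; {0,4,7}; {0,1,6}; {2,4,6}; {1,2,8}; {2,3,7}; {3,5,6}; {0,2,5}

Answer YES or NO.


v = 9, block size k = 3, number of blocks = 12.
For resolvability, blocks must partition into parallel classes of size v/k = 3.
Total blocks must therefore be a multiple of 3: 12 = 3·4 + 0 ⇒ divisible ✓.
Greedy packing gives 4 candidate class(es). Each should be a full parallel class (size 3, covers all 9 points).
  Class 1 (3 blocks): {6,7,8}; {1,3,4}; {0,2,5}. Points covered: [0, 1, 2, 3, 4, 5, 6, 7, 8].
  Class 2 (3 blocks): {0,3,8}; {1,5,7}; {2,4,6}. Points covered: [0, 1, 2, 3, 4, 5, 6, 7, 8].
  Class 3 (3 blocks): {4,5,8}; {0,1,6}; {2,3,7}. Points covered: [0, 1, 2, 3, 4, 5, 6, 7, 8].
  Class 4 (3 blocks): {0,4,7}; {1,2,8}; {3,5,6}. Points covered: [0, 1, 2, 3, 4, 5, 6, 7, 8].
All classes full (size 3)? YES. All classes cover every point? YES.
Resolvable? YES.

YES


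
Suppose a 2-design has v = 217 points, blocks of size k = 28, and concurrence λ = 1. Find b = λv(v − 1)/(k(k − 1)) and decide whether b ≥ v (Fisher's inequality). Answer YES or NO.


r = λ(v − 1)/(k − 1) = 1·216/27 = 8.
b = vr/k = 217·8/28 = 62.
Fisher's inequality: b ≥ v ⇔ 62 ≥ 217? NO.

NO


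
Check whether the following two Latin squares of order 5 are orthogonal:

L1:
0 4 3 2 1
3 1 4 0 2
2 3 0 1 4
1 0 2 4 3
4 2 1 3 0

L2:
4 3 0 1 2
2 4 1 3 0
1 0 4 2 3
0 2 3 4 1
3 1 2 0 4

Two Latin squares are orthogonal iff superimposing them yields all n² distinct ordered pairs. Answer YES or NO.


Form the n² = 25 superimposed pairs (L1[i][j], L2[i][j]), row by row (rows and columns indexed from 0):
row 0: (0,4) (4,3) (3,0) (2,1) (1,2)
row 1: (3,2) (1,4) (4,1) (0,3) (2,0)
row 2: (2,1) (3,0) (0,4) (1,2) (4,3)
row 3: (1,0) (0,2) (2,3) (4,4) (3,1)
row 4: (4,3) (2,1) (1,2) (3,0) (0,4)
Orthogonality requires all 25 pairs distinct.
But the pair (2,1) repeats: cell (0,3) has L1 = 2, L2 = 1, and cell (2,0) has L1 = 2, L2 = 1.
A repeated pair means some other pair never occurs (only 15 distinct pairs out of 25), so the squares are not orthogonal.
Conclusion: NO.

NO


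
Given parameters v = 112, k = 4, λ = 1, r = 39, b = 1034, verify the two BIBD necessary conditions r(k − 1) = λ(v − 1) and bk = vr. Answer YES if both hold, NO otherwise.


Condition (i): r(k − 1) = 39·3 = 117; λ(v − 1) = 1·111 = 111. Match? NO.
Condition (ii): bk = 1034·4 = 4136; vr = 112·39 = 4368. Match? NO.
Both conditions hold? NO.

NO


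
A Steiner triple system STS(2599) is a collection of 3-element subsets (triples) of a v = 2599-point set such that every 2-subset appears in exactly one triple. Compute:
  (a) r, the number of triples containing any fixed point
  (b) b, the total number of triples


An STS(v) is a 2-(v, 3, 1) BIBD: block size k = 3, λ = 1.
Replication: r(k − 1) = λ(v − 1) ⇒ r·2 = 2599 − 1 = 2598 ⇒ r = 1299.
Block count: bk = vr ⇒ b·3 = 2599·1299 = 3376101 ⇒ b = 1125367.
(Check via b = v(v − 1)/6 = 2599·2598/6 = 6752202/6 = 1125367.)

r = 1299, b = 1125367.


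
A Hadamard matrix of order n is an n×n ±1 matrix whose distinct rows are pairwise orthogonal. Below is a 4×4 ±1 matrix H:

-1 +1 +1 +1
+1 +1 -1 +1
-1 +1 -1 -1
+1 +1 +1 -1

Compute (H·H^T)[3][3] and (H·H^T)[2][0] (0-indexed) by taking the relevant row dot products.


Row 0 of H: [-1, 1, 1, 1].
Row 2 of H: [-1, 1, -1, -1].
Row 3 of H: [1, 1, 1, -1].
(H·H^T)[3][3] = Σ_j H[3][j]·H[3][j] = (1)² + (1)² + (1)² + (-1)² = 1 + 1 + 1 + 1 = 4.
(H·H^T)[2][0] = Σ_j H[2][j]·H[0][j] = (-1)·(-1) + (1)·(1) + (-1)·(1) + (-1)·(1) = 1 + 1 + -1 + -1 = 0.
So rows 2 and 0 are orthogonal; the diagonal entry equals n = 4.

(3,3) entry = 4; (2,0) entry = 0.


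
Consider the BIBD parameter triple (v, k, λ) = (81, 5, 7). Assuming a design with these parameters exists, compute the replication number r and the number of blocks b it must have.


Any 2-(v, k, λ) BIBD satisfies two necessary conditions:
  (i)  Each point sits in r blocks, and counting incidences through any fixed point gives r(k − 1) = λ(v − 1), so r = λ(v − 1)/(k − 1).
  (ii) Total incidences bk = vr, so b = vr/k.
Step 1: r = λ(v − 1)/(k − 1) = 7·(81 − 1)/(5 − 1) = 7·80/4 = 560/4 = 140.
Step 2: b = vr/k = 81·140/5 = 11340/5 = 2268.
Check integrality: r = 140 ∈ Z ✓, b = 2268 ∈ Z ✓.
(These identities are necessary conditions: they determine r and b for any design with these parameters, but do not by themselves prove that one exists.)

r = 140, b = 2268.


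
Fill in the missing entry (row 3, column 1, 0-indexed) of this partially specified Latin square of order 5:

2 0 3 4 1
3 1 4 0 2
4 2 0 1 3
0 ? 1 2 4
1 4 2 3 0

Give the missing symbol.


Row 3 contains symbols [0, 1, 2, 4] — missing [3].
Column 1 contains symbols [0, 1, 2, 4] — missing [3].
The missing symbol must appear in both missing sets; intersection = [3].
Therefore the hidden value is 3.

Missing value = 3.


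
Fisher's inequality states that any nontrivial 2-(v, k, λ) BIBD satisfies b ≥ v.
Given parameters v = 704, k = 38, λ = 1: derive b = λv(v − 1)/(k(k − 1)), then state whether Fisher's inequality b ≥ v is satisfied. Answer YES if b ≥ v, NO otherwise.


b = λv(v − 1)/(k(k − 1)) = 1·704·703/(38·37) = 494912/1406 = 352.
Compare with v = 704: b < v, so Fisher's inequality fails.

NO


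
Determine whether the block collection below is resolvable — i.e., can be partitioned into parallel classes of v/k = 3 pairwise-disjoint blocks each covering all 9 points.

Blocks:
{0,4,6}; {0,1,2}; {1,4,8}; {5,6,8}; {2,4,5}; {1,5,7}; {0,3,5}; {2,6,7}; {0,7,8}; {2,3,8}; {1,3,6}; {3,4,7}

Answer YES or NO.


v = 9, block size k = 3, number of blocks = 12.
For resolvability, blocks must partition into parallel classes of size v/k = 3.
Total blocks must therefore be a multiple of 3: 12 = 3·4 + 0 ⇒ divisible ✓.
Greedy packing gives 4 candidate class(es). Each should be a full parallel class (size 3, covers all 9 points).
  Class 1 (3 blocks): {0,4,6}; {1,5,7}; {2,3,8}. Points covered: [0, 1, 2, 3, 4, 5, 6, 7, 8].
  Class 2 (3 blocks): {0,1,2}; {5,6,8}; {3,4,7}. Points covered: [0, 1, 2, 3, 4, 5, 6, 7, 8].
  Class 3 (3 blocks): {1,4,8}; {0,3,5}; {2,6,7}. Points covered: [0, 1, 2, 3, 4, 5, 6, 7, 8].
  Class 4 (3 blocks): {2,4,5}; {0,7,8}; {1,3,6}. Points covered: [0, 1, 2, 3, 4, 5, 6, 7, 8].
All classes full (size 3)? YES. All classes cover every point? YES.
Resolvable? YES.

YES


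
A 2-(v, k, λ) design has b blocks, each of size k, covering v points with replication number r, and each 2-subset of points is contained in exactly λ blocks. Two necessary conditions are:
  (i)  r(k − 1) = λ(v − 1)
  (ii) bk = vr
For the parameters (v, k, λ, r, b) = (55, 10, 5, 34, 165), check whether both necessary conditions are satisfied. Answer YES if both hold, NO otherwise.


Condition (i): r(k − 1) = 34·9 = 306; λ(v − 1) = 5·54 = 270. Match? NO.
Condition (ii): bk = 165·10 = 1650; vr = 55·34 = 1870. Match? NO.
Both conditions hold? NO.

NO


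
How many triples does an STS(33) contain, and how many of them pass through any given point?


An STS(v) is a 2-(v, 3, 1) BIBD: block size k = 3, λ = 1.
Replication: r(k − 1) = λ(v − 1) ⇒ r·2 = 33 − 1 = 32 ⇒ r = 16.
Block count: bk = vr ⇒ b·3 = 33·16 = 528 ⇒ b = 176.
(Check via b = v(v − 1)/6 = 33·32/6 = 1056/6 = 176.)

r = 16, b = 176.


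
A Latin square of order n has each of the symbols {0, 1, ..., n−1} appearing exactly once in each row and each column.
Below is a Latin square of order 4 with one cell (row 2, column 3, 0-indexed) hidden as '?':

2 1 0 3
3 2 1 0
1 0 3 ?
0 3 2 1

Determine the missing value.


Row 2 contains symbols [0, 1, 3] — missing [2].
Column 3 contains symbols [0, 1, 3] — missing [2].
The missing symbol must appear in both missing sets; intersection = [2].
Therefore the hidden value is 2.

Missing value = 2.


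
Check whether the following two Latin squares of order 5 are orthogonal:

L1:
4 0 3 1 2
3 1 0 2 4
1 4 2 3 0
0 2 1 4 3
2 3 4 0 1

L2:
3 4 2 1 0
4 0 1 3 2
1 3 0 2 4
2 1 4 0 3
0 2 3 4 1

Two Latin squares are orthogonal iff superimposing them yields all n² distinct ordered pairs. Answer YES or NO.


Form the n² = 25 superimposed pairs (L1[i][j], L2[i][j]), row by row (rows and columns indexed from 0):
row 0: (4,3) (0,4) (3,2) (1,1) (2,0)
row 1: (3,4) (1,0) (0,1) (2,3) (4,2)
row 2: (1,1) (4,3) (2,0) (3,2) (0,4)
row 3: (0,2) (2,1) (1,4) (4,0) (3,3)
row 4: (2,0) (3,2) (4,3) (0,4) (1,1)
Orthogonality requires all 25 pairs distinct.
But the pair (1,1) repeats: cell (0,3) has L1 = 1, L2 = 1, and cell (2,0) has L1 = 1, L2 = 1.
A repeated pair means some other pair never occurs (only 15 distinct pairs out of 25), so the squares are not orthogonal.
Conclusion: NO.

NO


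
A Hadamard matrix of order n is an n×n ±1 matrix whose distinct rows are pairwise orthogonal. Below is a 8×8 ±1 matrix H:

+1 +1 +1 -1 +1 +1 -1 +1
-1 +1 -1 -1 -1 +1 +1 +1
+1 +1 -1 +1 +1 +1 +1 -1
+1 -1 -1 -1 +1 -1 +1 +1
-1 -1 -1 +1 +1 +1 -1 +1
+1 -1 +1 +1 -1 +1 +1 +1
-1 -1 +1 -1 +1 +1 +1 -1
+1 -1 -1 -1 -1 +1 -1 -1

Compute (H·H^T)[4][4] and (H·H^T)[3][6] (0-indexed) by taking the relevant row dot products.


Row 3 of H: [1, -1, -1, -1, 1, -1, 1, 1].
Row 4 of H: [-1, -1, -1, 1, 1, 1, -1, 1].
Row 6 of H: [-1, -1, 1, -1, 1, 1, 1, -1].
(H·H^T)[4][4] = Σ_j H[4][j]·H[4][j] = (-1)² + (-1)² + (-1)² + (1)² + (1)² + (1)² + (-1)² + (1)² = 1 + 1 + 1 + 1 + 1 + 1 + 1 + 1 = 8.
(H·H^T)[3][6] = Σ_j H[3][j]·H[6][j] = (1)·(-1) + (-1)·(-1) + (-1)·(1) + (-1)·(-1) + (1)·(1) + (-1)·(1) + (1)·(1) + (1)·(-1) = -1 + 1 + -1 + 1 + 1 + -1 + 1 + -1 = 0.
So rows 3 and 6 are orthogonal; the diagonal entry equals n = 8.

(4,4) entry = 8; (3,6) entry = 0.


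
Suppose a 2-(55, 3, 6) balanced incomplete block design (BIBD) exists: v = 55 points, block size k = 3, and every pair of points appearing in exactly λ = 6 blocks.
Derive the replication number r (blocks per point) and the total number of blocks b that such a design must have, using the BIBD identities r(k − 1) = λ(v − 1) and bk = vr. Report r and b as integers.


Any 2-(v, k, λ) BIBD satisfies two necessary conditions:
  (i)  Each point sits in r blocks, and counting incidences through any fixed point gives r(k − 1) = λ(v − 1), so r = λ(v − 1)/(k − 1).
  (ii) Total incidences bk = vr, so b = vr/k.
Step 1: r = λ(v − 1)/(k − 1) = 6·(55 − 1)/(3 − 1) = 6·54/2 = 324/2 = 162.
Step 2: b = vr/k = 55·162/3 = 8910/3 = 2970.
Check integrality: r = 162 ∈ Z ✓, b = 2970 ∈ Z ✓.
(These identities are necessary conditions: they determine r and b for any design with these parameters, but do not by themselves prove that one exists.)

r = 162, b = 2970.


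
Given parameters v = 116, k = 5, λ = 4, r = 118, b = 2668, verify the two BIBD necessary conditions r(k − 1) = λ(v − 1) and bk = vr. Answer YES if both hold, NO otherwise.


Condition (i): r(k − 1) = 118·4 = 472; λ(v − 1) = 4·115 = 460. Match? NO.
Condition (ii): bk = 2668·5 = 13340; vr = 116·118 = 13688. Match? NO.
Both conditions hold? NO.

NO


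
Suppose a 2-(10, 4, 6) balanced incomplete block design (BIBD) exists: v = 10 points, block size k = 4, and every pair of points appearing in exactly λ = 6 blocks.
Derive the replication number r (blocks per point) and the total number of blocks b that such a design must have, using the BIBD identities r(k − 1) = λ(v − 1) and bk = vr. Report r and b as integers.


Any 2-(v, k, λ) BIBD satisfies two necessary conditions:
  (i)  Each point sits in r blocks, and counting incidences through any fixed point gives r(k − 1) = λ(v − 1), so r = λ(v − 1)/(k − 1).
  (ii) Total incidences bk = vr, so b = vr/k.
Step 1: r = λ(v − 1)/(k − 1) = 6·(10 − 1)/(4 − 1) = 6·9/3 = 54/3 = 18.
Step 2: b = vr/k = 10·18/4 = 180/4 = 45.
Check integrality: r = 18 ∈ Z ✓, b = 45 ∈ Z ✓.
(These identities are necessary conditions: they determine r and b for any design with these parameters, but do not by themselves prove that one exists.)

r = 18, b = 45.


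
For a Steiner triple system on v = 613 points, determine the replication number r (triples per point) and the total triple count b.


An STS(v) is a 2-(v, 3, 1) BIBD: block size k = 3, λ = 1.
Replication: r(k − 1) = λ(v − 1) ⇒ r·2 = 613 − 1 = 612 ⇒ r = 306.
Block count: bk = vr ⇒ b·3 = 613·306 = 187578 ⇒ b = 62526.
(Check via b = v(v − 1)/6 = 613·612/6 = 375156/6 = 62526.)

r = 306, b = 62526.


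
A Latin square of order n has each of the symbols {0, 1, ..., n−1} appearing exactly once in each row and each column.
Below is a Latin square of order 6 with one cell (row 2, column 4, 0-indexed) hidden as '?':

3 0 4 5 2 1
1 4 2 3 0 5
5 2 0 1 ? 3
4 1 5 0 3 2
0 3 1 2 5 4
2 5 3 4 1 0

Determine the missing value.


Row 2 contains symbols [0, 1, 2, 3, 5] — missing [4].
Column 4 contains symbols [0, 1, 2, 3, 5] — missing [4].
The missing symbol must appear in both missing sets; intersection = [4].
Therefore the hidden value is 4.

Missing value = 4.


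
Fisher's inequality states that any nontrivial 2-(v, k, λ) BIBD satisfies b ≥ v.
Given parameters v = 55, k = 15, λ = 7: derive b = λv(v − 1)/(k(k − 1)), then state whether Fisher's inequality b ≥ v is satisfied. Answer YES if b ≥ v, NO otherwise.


b = λv(v − 1)/(k(k − 1)) = 7·55·54/(15·14) = 20790/210 = 99.
Compare with v = 55: b ≥ v, so Fisher's inequality holds.

YES


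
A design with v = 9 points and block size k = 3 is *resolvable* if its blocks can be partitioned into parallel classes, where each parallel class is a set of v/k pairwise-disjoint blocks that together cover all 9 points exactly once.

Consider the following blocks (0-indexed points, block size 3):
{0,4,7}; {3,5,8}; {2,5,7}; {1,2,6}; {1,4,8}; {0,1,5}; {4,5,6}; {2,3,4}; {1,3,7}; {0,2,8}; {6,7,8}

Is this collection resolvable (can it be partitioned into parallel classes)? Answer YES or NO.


v = 9, block size k = 3, number of blocks = 11.
For resolvability, blocks must partition into parallel classes of size v/k = 3.
Total blocks must therefore be a multiple of 3: 11 = 3·3 + 2 ⇒ not divisible ✗.
Resolvable? NO.

NO


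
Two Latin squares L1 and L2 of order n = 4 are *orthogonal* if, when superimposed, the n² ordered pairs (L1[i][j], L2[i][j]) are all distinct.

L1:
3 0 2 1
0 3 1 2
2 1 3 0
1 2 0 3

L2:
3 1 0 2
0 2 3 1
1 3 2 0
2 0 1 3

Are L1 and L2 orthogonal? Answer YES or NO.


Form the n² = 16 superimposed pairs (L1[i][j], L2[i][j]), row by row (rows and columns indexed from 0):
row 0: (3,3) (0,1) (2,0) (1,2)
row 1: (0,0) (3,2) (1,3) (2,1)
row 2: (2,1) (1,3) (3,2) (0,0)
row 3: (1,2) (2,0) (0,1) (3,3)
Orthogonality requires all 16 pairs distinct.
But the pair (2,1) repeats: cell (1,3) has L1 = 2, L2 = 1, and cell (2,0) has L1 = 2, L2 = 1.
A repeated pair means some other pair never occurs (only 8 distinct pairs out of 16), so the squares are not orthogonal.
Conclusion: NO.

NO


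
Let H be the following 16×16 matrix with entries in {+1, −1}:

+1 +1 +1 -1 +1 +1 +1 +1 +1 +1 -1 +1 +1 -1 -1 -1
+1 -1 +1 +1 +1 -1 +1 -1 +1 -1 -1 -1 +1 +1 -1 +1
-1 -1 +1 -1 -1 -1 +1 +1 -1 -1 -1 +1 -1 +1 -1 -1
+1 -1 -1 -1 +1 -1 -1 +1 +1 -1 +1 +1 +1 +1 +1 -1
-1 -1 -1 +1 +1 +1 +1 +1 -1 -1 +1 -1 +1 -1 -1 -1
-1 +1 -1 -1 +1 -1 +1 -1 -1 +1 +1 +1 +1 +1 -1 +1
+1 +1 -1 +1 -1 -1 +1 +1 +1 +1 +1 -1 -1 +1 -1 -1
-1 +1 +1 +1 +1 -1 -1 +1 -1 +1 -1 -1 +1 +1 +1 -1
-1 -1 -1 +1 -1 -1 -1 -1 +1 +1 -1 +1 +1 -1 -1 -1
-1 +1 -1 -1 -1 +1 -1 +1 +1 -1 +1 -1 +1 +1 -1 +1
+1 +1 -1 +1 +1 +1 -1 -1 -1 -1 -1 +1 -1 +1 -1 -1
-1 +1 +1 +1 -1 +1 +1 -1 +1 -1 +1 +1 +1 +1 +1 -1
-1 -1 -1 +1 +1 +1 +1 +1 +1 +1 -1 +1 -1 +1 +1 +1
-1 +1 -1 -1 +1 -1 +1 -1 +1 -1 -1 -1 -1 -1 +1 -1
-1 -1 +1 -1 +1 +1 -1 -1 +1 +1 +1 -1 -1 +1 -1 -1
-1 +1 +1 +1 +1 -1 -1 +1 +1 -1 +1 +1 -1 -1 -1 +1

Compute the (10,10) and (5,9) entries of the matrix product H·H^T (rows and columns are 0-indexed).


Row 5 of H: [-1, 1, -1, -1, 1, -1, 1, -1, -1, 1, 1, 1, 1, 1, -1, 1].
Row 9 of H: [-1, 1, -1, -1, -1, 1, -1, 1, 1, -1, 1, -1, 1, 1, -1, 1].
Row 10 of H: [1, 1, -1, 1, 1, 1, -1, -1, -1, -1, -1, 1, -1, 1, -1, -1].
(H·H^T)[10][10] = Σ_j H[10][j]·H[10][j] = (1)² + (1)² + (-1)² + (1)² + (1)² + (1)² + (-1)² + (-1)² + (-1)² + (-1)² + (-1)² + (1)² + (-1)² + (1)² + (-1)² + (-1)² = 1 + 1 + 1 + 1 + 1 + 1 + 1 + 1 + 1 + 1 + 1 + 1 + 1 + 1 + 1 + 1 = 16.
(H·H^T)[5][9] = Σ_j H[5][j]·H[9][j] = (-1)·(-1) + (1)·(1) + (-1)·(-1) + (-1)·(-1) + (1)·(-1) + (-1)·(1) + (1)·(-1) + (-1)·(1) + (-1)·(1) + (1)·(-1) + (1)·(1) + (1)·(-1) + (1)·(1) + (1)·(1) + (-1)·(-1) + (1)·(1) = 1 + 1 + 1 + 1 + -1 + -1 + -1 + -1 + -1 + -1 + 1 + -1 + 1 + 1 + 1 + 1 = 2.
Rows 5 and 9 are not orthogonal (dot product = 2 ≠ 0), so H is not a Hadamard matrix.

(10,10) entry = 16; (5,9) entry = 2.


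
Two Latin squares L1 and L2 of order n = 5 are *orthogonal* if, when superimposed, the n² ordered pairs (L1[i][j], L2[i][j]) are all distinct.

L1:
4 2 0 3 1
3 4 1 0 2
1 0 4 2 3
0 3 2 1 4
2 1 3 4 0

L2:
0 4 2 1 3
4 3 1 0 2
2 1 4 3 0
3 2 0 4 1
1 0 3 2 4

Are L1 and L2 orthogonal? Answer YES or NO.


Form the n² = 25 superimposed pairs (L1[i][j], L2[i][j]), row by row (rows and columns indexed from 0):
row 0: (4,0) (2,4) (0,2) (3,1) (1,3)
row 1: (3,4) (4,3) (1,1) (0,0) (2,2)
row 2: (1,2) (0,1) (4,4) (2,3) (3,0)
row 3: (0,3) (3,2) (2,0) (1,4) (4,1)
row 4: (2,1) (1,0) (3,3) (4,2) (0,4)
Orthogonality requires all 25 pairs distinct.
Check by first coordinate: for each symbol s of L1, list the L2 entries in the n cells where L1 = s; they must all differ.
  L1 = 0: L2 entries (in reading order) 2, 0, 1, 3, 4 — all 5 distinct ✓
  L1 = 1: L2 entries (in reading order) 3, 1, 2, 4, 0 — all 5 distinct ✓
  L1 = 2: L2 entries (in reading order) 4, 2, 3, 0, 1 — all 5 distinct ✓
  L1 = 3: L2 entries (in reading order) 1, 4, 0, 2, 3 — all 5 distinct ✓
  L1 = 4: L2 entries (in reading order) 0, 3, 4, 1, 2 — all 5 distinct ✓
Every symbol of L1 meets every symbol of L2 exactly once, so all 25 pairs are distinct (25 of 25).
Conclusion: YES.

YES


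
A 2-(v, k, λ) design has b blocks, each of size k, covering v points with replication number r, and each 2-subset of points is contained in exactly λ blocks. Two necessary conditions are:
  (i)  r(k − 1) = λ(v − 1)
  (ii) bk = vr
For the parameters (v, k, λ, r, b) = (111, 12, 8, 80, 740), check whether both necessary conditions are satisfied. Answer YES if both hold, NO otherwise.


Condition (i): r(k − 1) = 80·11 = 880; λ(v − 1) = 8·110 = 880. Match? YES.
Condition (ii): bk = 740·12 = 8880; vr = 111·80 = 8880. Match? YES.
Both conditions hold? YES.

YES


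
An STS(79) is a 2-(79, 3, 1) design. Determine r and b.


An STS(v) is a 2-(v, 3, 1) BIBD: block size k = 3, λ = 1.
Replication: r(k − 1) = λ(v − 1) ⇒ r·2 = 79 − 1 = 78 ⇒ r = 39.
Block count: b = v(v − 1)/6 = 79·78/6 = 6162/6 = 1027.
(Check via bk = vr: 1027·3 = 3081 = 79·39 = 3081 ✓.)

r = 39, b = 1027.


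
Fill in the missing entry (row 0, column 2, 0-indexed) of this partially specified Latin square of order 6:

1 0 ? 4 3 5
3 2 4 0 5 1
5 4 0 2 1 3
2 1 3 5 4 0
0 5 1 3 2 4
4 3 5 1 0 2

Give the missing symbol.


Row 0 contains symbols [0, 1, 3, 4, 5] — missing [2].
Column 2 contains symbols [0, 1, 3, 4, 5] — missing [2].
The missing symbol must appear in both missing sets; intersection = [2].
Therefore the hidden value is 2.

Missing value = 2.


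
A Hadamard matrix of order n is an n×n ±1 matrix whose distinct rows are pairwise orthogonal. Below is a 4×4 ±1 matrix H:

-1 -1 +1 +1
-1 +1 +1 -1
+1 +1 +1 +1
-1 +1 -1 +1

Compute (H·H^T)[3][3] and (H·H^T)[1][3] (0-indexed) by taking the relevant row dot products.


Row 1 of H: [-1, 1, 1, -1].
Row 3 of H: [-1, 1, -1, 1].
(H·H^T)[3][3] = Σ_j H[3][j]·H[3][j] = (-1)² + (1)² + (-1)² + (1)² = 1 + 1 + 1 + 1 = 4.
(H·H^T)[1][3] = Σ_j H[1][j]·H[3][j] = (-1)·(-1) + (1)·(1) + (1)·(-1) + (-1)·(1) = 1 + 1 + -1 + -1 = 0.
So rows 1 and 3 are orthogonal; the diagonal entry equals n = 4.

(3,3) entry = 4; (1,3) entry = 0.


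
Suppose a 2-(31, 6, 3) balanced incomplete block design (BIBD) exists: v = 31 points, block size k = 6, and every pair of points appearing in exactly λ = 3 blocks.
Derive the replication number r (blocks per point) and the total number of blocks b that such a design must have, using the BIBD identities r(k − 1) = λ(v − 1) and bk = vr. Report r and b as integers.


Any 2-(v, k, λ) BIBD satisfies two necessary conditions:
  (i)  Each point sits in r blocks, and counting incidences through any fixed point gives r(k − 1) = λ(v − 1), so r = λ(v − 1)/(k − 1).
  (ii) Total incidences bk = vr, so b = vr/k.
Step 1: r = λ(v − 1)/(k − 1) = 3·(31 − 1)/(6 − 1) = 3·30/5 = 90/5 = 18.
Step 2: b = vr/k = 31·18/6 = 558/6 = 93.
Check integrality: r = 18 ∈ Z ✓, b = 93 ∈ Z ✓.
(These identities are necessary conditions: they determine r and b for any design with these parameters, but do not by themselves prove that one exists.)

r = 18, b = 93.


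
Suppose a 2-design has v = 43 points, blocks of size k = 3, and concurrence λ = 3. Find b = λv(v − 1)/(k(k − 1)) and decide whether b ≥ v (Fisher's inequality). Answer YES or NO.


b = λv(v − 1)/(k(k − 1)) = 3·43·42/(3·2) = 5418/6 = 903.
Compare with v = 43: b ≥ v, so Fisher's inequality holds.

YES


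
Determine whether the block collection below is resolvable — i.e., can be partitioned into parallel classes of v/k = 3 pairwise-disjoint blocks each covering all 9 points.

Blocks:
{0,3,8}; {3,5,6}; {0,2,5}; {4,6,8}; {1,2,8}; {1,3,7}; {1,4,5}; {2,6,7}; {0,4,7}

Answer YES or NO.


v = 9, block size k = 3, number of blocks = 9.
For resolvability, blocks must partition into parallel classes of size v/k = 3.
Total blocks must therefore be a multiple of 3: 9 = 3·3 + 0 ⇒ divisible ✓.
Greedy packing gives 3 candidate class(es). Each should be a full parallel class (size 3, covers all 9 points).
  Class 1 (3 blocks): {0,3,8}; {1,4,5}; {2,6,7}. Points covered: [0, 1, 2, 3, 4, 5, 6, 7, 8].
  Class 2 (3 blocks): {3,5,6}; {1,2,8}; {0,4,7}. Points covered: [0, 1, 2, 3, 4, 5, 6, 7, 8].
  Class 3 (3 blocks): {0,2,5}; {4,6,8}; {1,3,7}. Points covered: [0, 1, 2, 3, 4, 5, 6, 7, 8].
All classes full (size 3)? YES. All classes cover every point? YES.
Resolvable? YES.

YES


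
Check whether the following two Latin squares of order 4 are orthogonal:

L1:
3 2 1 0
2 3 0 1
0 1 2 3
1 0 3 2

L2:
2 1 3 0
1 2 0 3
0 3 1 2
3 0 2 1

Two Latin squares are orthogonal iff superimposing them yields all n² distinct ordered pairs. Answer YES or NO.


Form the n² = 16 superimposed pairs (L1[i][j], L2[i][j]), row by row (rows and columns indexed from 0):
row 0: (3,2) (2,1) (1,3) (0,0)
row 1: (2,1) (3,2) (0,0) (1,3)
row 2: (0,0) (1,3) (2,1) (3,2)
row 3: (1,3) (0,0) (3,2) (2,1)
Orthogonality requires all 16 pairs distinct.
But the pair (2,1) repeats: cell (0,1) has L1 = 2, L2 = 1, and cell (1,0) has L1 = 2, L2 = 1.
A repeated pair means some other pair never occurs (only 4 distinct pairs out of 16), so the squares are not orthogonal.
Conclusion: NO.

NO


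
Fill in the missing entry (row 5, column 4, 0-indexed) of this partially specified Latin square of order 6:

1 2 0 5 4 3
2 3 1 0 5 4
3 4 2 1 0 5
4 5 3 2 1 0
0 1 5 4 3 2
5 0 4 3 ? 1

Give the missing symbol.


Row 5 contains symbols [0, 1, 3, 4, 5] — missing [2].
Column 4 contains symbols [0, 1, 3, 4, 5] — missing [2].
The missing symbol must appear in both missing sets; intersection = [2].
Therefore the hidden value is 2.

Missing value = 2.


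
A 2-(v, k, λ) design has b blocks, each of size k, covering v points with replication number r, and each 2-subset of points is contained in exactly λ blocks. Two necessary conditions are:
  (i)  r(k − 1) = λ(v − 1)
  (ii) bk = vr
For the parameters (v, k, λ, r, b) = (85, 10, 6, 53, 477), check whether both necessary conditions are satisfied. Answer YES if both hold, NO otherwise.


Condition (i): r(k − 1) = 53·9 = 477; λ(v − 1) = 6·84 = 504. Match? NO.
Condition (ii): bk = 477·10 = 4770; vr = 85·53 = 4505. Match? NO.
Both conditions hold? NO.

NO


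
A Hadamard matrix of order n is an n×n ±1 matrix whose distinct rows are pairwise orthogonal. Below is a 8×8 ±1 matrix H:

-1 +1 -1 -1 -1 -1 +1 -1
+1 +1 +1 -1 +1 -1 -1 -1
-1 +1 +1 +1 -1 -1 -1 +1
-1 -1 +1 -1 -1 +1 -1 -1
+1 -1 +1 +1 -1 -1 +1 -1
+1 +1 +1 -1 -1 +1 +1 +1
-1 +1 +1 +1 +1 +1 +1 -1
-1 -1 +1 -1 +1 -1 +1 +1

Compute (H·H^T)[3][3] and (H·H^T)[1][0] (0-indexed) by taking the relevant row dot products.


Row 0 of H: [-1, 1, -1, -1, -1, -1, 1, -1].
Row 1 of H: [1, 1, 1, -1, 1, -1, -1, -1].
Row 3 of H: [-1, -1, 1, -1, -1, 1, -1, -1].
(H·H^T)[3][3] = Σ_j H[3][j]·H[3][j] = (-1)² + (-1)² + (1)² + (-1)² + (-1)² + (1)² + (-1)² + (-1)² = 1 + 1 + 1 + 1 + 1 + 1 + 1 + 1 = 8.
(H·H^T)[1][0] = Σ_j H[1][j]·H[0][j] = (1)·(-1) + (1)·(1) + (1)·(-1) + (-1)·(-1) + (1)·(-1) + (-1)·(-1) + (-1)·(1) + (-1)·(-1) = -1 + 1 + -1 + 1 + -1 + 1 + -1 + 1 = 0.
So rows 1 and 0 are orthogonal; the diagonal entry equals n = 8.

(3,3) entry = 8; (1,0) entry = 0.


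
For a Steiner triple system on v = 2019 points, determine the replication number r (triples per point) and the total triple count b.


An STS(v) is a 2-(v, 3, 1) BIBD: block size k = 3, λ = 1.
Replication: r(k − 1) = λ(v − 1) ⇒ r·2 = 2019 − 1 = 2018 ⇒ r = 1009.
Block count: b = v(v − 1)/6 = 2019·2018/6 = 4074342/6 = 679057.

r = 1009, b = 679057.


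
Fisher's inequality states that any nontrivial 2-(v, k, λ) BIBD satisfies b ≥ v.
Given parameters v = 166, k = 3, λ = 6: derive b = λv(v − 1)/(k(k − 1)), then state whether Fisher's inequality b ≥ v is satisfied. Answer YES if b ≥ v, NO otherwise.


b = λv(v − 1)/(k(k − 1)) = 6·166·165/(3·2) = 164340/6 = 27390.
Compare with v = 166: b ≥ v, so Fisher's inequality holds.

YES


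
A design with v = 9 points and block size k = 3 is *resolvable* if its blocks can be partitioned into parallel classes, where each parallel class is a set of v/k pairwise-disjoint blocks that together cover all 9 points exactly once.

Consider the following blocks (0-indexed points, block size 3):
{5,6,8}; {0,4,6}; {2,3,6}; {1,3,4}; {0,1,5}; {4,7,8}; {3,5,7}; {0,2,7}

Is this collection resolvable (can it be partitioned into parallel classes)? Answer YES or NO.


v = 9, block size k = 3, number of blocks = 8.
For resolvability, blocks must partition into parallel classes of size v/k = 3.
Total blocks must therefore be a multiple of 3: 8 = 3·2 + 2 ⇒ not divisible ✗.
Resolvable? NO.

NO


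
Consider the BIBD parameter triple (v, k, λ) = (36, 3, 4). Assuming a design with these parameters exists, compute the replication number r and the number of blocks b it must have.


Any 2-(v, k, λ) BIBD satisfies two necessary conditions:
  (i)  Each point sits in r blocks, and counting incidences through any fixed point gives r(k − 1) = λ(v − 1), so r = λ(v − 1)/(k − 1).
  (ii) Total incidences bk = vr, so b = vr/k.
Step 1: r = λ(v − 1)/(k − 1) = 4·(36 − 1)/(3 − 1) = 4·35/2 = 140/2 = 70.
Step 2: b = vr/k = 36·70/3 = 2520/3 = 840.
Check integrality: r = 70 ∈ Z ✓, b = 840 ∈ Z ✓.
(These identities are necessary conditions: they determine r and b for any design with these parameters, but do not by themselves prove that one exists.)

r = 70, b = 840.


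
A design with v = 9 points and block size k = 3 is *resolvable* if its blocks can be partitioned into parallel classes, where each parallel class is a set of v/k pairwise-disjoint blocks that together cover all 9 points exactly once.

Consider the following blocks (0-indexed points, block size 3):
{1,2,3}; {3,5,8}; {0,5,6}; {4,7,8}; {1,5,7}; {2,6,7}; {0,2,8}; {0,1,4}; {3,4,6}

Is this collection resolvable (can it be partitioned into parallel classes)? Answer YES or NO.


v = 9, block size k = 3, number of blocks = 9.
For resolvability, blocks must partition into parallel classes of size v/k = 3.
Total blocks must therefore be a multiple of 3: 9 = 3·3 + 0 ⇒ divisible ✓.
Greedy packing gives 3 candidate class(es). Each should be a full parallel class (size 3, covers all 9 points).
  Class 1 (3 blocks): {1,2,3}; {0,5,6}; {4,7,8}. Points covered: [0, 1, 2, 3, 4, 5, 6, 7, 8].
  Class 2 (3 blocks): {3,5,8}; {2,6,7}; {0,1,4}. Points covered: [0, 1, 2, 3, 4, 5, 6, 7, 8].
  Class 3 (3 blocks): {1,5,7}; {0,2,8}; {3,4,6}. Points covered: [0, 1, 2, 3, 4, 5, 6, 7, 8].
All classes full (size 3)? YES. All classes cover every point? YES.
Resolvable? YES.

YES


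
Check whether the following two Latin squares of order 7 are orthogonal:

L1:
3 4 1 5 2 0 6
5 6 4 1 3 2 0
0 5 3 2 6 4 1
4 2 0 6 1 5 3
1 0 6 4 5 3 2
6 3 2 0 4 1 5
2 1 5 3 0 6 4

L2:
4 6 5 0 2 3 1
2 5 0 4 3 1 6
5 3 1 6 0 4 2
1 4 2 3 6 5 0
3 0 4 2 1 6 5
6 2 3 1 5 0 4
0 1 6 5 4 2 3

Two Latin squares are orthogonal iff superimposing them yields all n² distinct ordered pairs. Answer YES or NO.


Form the n² = 49 superimposed pairs (L1[i][j], L2[i][j]), row by row (rows and columns indexed from 0):
row 0: (3,4) (4,6) (1,5) (5,0) (2,2) (0,3) (6,1)
row 1: (5,2) (6,5) (4,0) (1,4) (3,3) (2,1) (0,6)
row 2: (0,5) (5,3) (3,1) (2,6) (6,0) (4,4) (1,2)
row 3: (4,1) (2,4) (0,2) (6,3) (1,6) (5,5) (3,0)
row 4: (1,3) (0,0) (6,4) (4,2) (5,1) (3,6) (2,5)
row 5: (6,6) (3,2) (2,3) (0,1) (4,5) (1,0) (5,4)
row 6: (2,0) (1,1) (5,6) (3,5) (0,4) (6,2) (4,3)
Orthogonality requires all 49 pairs distinct.
Check by first coordinate: for each symbol s of L1, list the L2 entries in the n cells where L1 = s; they must all differ.
  L1 = 0: L2 entries (in reading order) 3, 6, 5, 2, 0, 1, 4 — all 7 distinct ✓
  L1 = 1: L2 entries (in reading order) 5, 4, 2, 6, 3, 0, 1 — all 7 distinct ✓
  L1 = 2: L2 entries (in reading order) 2, 1, 6, 4, 5, 3, 0 — all 7 distinct ✓
  L1 = 3: L2 entries (in reading order) 4, 3, 1, 0, 6, 2, 5 — all 7 distinct ✓
  L1 = 4: L2 entries (in reading order) 6, 0, 4, 1, 2, 5, 3 — all 7 distinct ✓
  L1 = 5: L2 entries (in reading order) 0, 2, 3, 5, 1, 4, 6 — all 7 distinct ✓
  L1 = 6: L2 entries (in reading order) 1, 5, 0, 3, 4, 6, 2 — all 7 distinct ✓
Every symbol of L1 meets every symbol of L2 exactly once, so all 49 pairs are distinct (49 of 49).
Conclusion: YES.

YES


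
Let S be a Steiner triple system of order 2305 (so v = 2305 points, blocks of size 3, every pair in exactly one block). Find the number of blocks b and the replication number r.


An STS(v) is a 2-(v, 3, 1) BIBD: block size k = 3, λ = 1.
Replication: r(k − 1) = λ(v − 1) ⇒ r·2 = 2305 − 1 = 2304 ⇒ r = 1152.
Block count: bk = vr ⇒ b·3 = 2305·1152 = 2655360 ⇒ b = 885120.
(Check via b = v(v − 1)/6 = 2305·2304/6 = 5310720/6 = 885120.)

r = 1152, b = 885120.


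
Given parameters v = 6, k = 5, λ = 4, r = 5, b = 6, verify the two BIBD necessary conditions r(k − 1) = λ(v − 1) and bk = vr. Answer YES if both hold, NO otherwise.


Condition (i): r(k − 1) = 5·4 = 20; λ(v − 1) = 4·5 = 20. Match? YES.
Condition (ii): bk = 6·5 = 30; vr = 6·5 = 30. Match? YES.
Both conditions hold? YES.

YES


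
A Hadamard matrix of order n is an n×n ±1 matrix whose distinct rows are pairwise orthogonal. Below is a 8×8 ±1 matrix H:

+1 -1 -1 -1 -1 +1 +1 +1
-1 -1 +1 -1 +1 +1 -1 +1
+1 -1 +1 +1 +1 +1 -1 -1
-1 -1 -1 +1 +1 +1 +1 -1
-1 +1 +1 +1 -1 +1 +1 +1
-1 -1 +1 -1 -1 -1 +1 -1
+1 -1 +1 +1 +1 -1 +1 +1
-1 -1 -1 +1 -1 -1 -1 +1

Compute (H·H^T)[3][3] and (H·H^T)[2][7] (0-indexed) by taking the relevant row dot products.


Row 2 of H: [1, -1, 1, 1, 1, 1, -1, -1].
Row 3 of H: [-1, -1, -1, 1, 1, 1, 1, -1].
Row 7 of H: [-1, -1, -1, 1, -1, -1, -1, 1].
(H·H^T)[3][3] = Σ_j H[3][j]·H[3][j] = (-1)² + (-1)² + (-1)² + (1)² + (1)² + (1)² + (1)² + (-1)² = 1 + 1 + 1 + 1 + 1 + 1 + 1 + 1 = 8.
(H·H^T)[2][7] = Σ_j H[2][j]·H[7][j] = (1)·(-1) + (-1)·(-1) + (1)·(-1) + (1)·(1) + (1)·(-1) + (1)·(-1) + (-1)·(-1) + (-1)·(1) = -1 + 1 + -1 + 1 + -1 + -1 + 1 + -1 = -2.
Rows 2 and 7 are not orthogonal (dot product = -2 ≠ 0), so H is not a Hadamard matrix.

(3,3) entry = 8; (2,7) entry = -2.


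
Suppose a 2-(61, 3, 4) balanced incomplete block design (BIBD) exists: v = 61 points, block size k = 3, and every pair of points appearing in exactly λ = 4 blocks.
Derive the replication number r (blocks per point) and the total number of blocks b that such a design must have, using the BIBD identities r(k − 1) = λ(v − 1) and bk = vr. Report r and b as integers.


Any 2-(v, k, λ) BIBD satisfies two necessary conditions:
  (i)  Each point sits in r blocks, and counting incidences through any fixed point gives r(k − 1) = λ(v − 1), so r = λ(v − 1)/(k − 1).
  (ii) Total incidences bk = vr, so b = vr/k.
Step 1: r = λ(v − 1)/(k − 1) = 4·(61 − 1)/(3 − 1) = 4·60/2 = 240/2 = 120.
Step 2: b = vr/k = 61·120/3 = 7320/3 = 2440.
Check integrality: r = 120 ∈ Z ✓, b = 2440 ∈ Z ✓.
(These identities are necessary conditions: they determine r and b for any design with these parameters, but do not by themselves prove that one exists.)

r = 120, b = 2440.


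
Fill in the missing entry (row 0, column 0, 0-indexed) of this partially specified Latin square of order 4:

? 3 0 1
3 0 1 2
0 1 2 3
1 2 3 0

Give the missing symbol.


Row 0 contains symbols [0, 1, 3] — missing [2].
Column 0 contains symbols [0, 1, 3] — missing [2].
The missing symbol must appear in both missing sets; intersection = [2].
Therefore the hidden value is 2.

Missing value = 2.


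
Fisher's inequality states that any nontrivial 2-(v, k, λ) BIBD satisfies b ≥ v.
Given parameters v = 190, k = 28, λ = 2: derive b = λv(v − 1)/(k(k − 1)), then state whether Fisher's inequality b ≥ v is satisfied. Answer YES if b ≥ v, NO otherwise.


r = λ(v − 1)/(k − 1) = 2·189/27 = 14.
b = vr/k = 190·14/28 = 95.
Fisher's inequality: b ≥ v ⇔ 95 ≥ 190? NO.

NO


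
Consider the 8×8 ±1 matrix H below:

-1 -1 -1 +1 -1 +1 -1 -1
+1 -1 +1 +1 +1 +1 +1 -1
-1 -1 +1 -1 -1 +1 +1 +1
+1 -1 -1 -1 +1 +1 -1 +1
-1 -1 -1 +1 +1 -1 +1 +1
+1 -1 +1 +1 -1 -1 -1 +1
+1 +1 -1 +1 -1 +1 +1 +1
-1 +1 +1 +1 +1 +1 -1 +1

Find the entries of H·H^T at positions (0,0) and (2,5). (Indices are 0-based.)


Row 0 of H: [-1, -1, -1, 1, -1, 1, -1, -1].
Row 2 of H: [-1, -1, 1, -1, -1, 1, 1, 1].
Row 5 of H: [1, -1, 1, 1, -1, -1, -1, 1].
(H·H^T)[0][0] = Σ_j H[0][j]·H[0][j] = (-1)² + (-1)² + (-1)² + (1)² + (-1)² + (1)² + (-1)² + (-1)² = 1 + 1 + 1 + 1 + 1 + 1 + 1 + 1 = 8.
(H·H^T)[2][5] = Σ_j H[2][j]·H[5][j] = (-1)·(1) + (-1)·(-1) + (1)·(1) + (-1)·(1) + (-1)·(-1) + (1)·(-1) + (1)·(-1) + (1)·(1) = -1 + 1 + 1 + -1 + 1 + -1 + -1 + 1 = 0.
So rows 2 and 5 are orthogonal; the diagonal entry equals n = 8.

(0,0) entry = 8; (2,5) entry = 0.


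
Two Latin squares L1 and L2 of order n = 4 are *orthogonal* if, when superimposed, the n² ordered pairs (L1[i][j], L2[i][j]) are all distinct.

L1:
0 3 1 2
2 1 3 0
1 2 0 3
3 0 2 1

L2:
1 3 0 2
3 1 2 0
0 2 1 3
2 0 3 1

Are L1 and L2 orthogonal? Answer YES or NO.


Form the n² = 16 superimposed pairs (L1[i][j], L2[i][j]), row by row (rows and columns indexed from 0):
row 0: (0,1) (3,3) (1,0) (2,2)
row 1: (2,3) (1,1) (3,2) (0,0)
row 2: (1,0) (2,2) (0,1) (3,3)
row 3: (3,2) (0,0) (2,3) (1,1)
Orthogonality requires all 16 pairs distinct.
But the pair (1,0) repeats: cell (0,2) has L1 = 1, L2 = 0, and cell (2,0) has L1 = 1, L2 = 0.
A repeated pair means some other pair never occurs (only 8 distinct pairs out of 16), so the squares are not orthogonal.
Conclusion: NO.

NO


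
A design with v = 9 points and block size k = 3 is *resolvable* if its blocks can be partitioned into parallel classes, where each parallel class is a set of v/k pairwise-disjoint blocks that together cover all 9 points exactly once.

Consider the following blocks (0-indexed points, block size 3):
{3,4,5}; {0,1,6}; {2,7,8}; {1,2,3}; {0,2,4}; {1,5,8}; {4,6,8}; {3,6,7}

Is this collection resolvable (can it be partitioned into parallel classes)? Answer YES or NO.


v = 9, block size k = 3, number of blocks = 8.
For resolvability, blocks must partition into parallel classes of size v/k = 3.
Total blocks must therefore be a multiple of 3: 8 = 3·2 + 2 ⇒ not divisible ✗.
Resolvable? NO.

NO
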